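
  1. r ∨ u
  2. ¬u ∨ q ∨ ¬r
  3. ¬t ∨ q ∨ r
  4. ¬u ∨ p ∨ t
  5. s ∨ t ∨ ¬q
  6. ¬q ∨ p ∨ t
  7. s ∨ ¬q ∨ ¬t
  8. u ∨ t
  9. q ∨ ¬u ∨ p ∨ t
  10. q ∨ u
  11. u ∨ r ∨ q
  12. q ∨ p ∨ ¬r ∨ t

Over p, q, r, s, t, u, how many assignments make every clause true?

There are 2^6 = 64 truth assignments over (p, q, r, s, t, u).
Split on p. With p = True, the clauses containing p are satisfied and ¬p drops from the rest; 7 of the 2^5 = 32 assignments to the other variables satisfy what remains.
With p = False, by the same count on the reduced clause set, 3 assignments work.
Total: 7 + 3 = 10.

10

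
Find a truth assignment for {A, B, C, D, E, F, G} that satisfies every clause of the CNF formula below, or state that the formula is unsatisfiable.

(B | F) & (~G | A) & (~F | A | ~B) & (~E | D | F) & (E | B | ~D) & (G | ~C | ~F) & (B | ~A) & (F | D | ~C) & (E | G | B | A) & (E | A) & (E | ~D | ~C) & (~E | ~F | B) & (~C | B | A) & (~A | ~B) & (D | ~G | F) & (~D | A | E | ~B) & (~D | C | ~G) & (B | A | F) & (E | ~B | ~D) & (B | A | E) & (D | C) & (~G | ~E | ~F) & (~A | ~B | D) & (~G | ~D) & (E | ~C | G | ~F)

A ↦ 0, B ↦ 1, C ↦ 0, D ↦ 1, E ↦ 1, F ↦ 0, G ↦ 0

Case B = 1:
The clause (~A) is unit, so A = 0.
The clause (~G) is unit, so G = 0.
The clause (~F) is unit, so F = 0.
The clause (E) is unit, so E = 1.
The clause (D) is unit, so D = 1.
Every clause is now satisfied; C is unconstrained.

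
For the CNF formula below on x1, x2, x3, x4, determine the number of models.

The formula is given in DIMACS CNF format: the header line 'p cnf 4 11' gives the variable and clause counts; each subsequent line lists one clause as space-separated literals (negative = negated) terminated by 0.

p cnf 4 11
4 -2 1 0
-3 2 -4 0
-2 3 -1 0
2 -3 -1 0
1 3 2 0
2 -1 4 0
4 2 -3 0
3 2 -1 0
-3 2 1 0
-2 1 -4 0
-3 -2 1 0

2

There are 2^4 = 16 truth assignments over (x1, x2, x3, x4).
Check each against the 11 clauses (columns in the order x1, x2, x3, x4):
  F F F F  ✗ fails (x1 ∨ x3 ∨ x2)
  F F F T  ✗ fails (x1 ∨ x3 ∨ x2)
  F F T F  ✗ fails (x4 ∨ x2 ∨ ¬x3)
  F F T T  ✗ fails (¬x3 ∨ x2 ∨ ¬x4)
  F T F F  ✗ fails (x4 ∨ ¬x2 ∨ x1)
  F T F T  ✗ fails (¬x2 ∨ x1 ∨ ¬x4)
  F T T F  ✗ fails (x4 ∨ ¬x2 ∨ x1)
  F T T T  ✗ fails (¬x2 ∨ x1 ∨ ¬x4)
  T F F F  ✗ fails (x2 ∨ ¬x1 ∨ x4)
  T F F T  ✗ fails (x3 ∨ x2 ∨ ¬x1)
  T F T F  ✗ fails (x2 ∨ ¬x3 ∨ ¬x1)
  T F T T  ✗ fails (¬x3 ∨ x2 ∨ ¬x4)
  T T F F  ✗ fails (¬x2 ∨ x3 ∨ ¬x1)
  T T F T  ✗ fails (¬x2 ∨ x3 ∨ ¬x1)
  T T T F  ✓ satisfies all
  T T T T  ✓ satisfies all
2 of the 16 rows are models.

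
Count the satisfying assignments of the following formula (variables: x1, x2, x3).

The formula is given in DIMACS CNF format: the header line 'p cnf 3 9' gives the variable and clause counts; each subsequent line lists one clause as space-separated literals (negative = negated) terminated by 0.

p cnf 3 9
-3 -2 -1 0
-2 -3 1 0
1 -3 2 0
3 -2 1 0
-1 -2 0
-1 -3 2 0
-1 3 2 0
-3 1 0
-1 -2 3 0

1

There are 2^3 = 8 truth assignments over (x1, x2, x3).
Check each against the 9 clauses (columns in the order x1, x2, x3):
  F F F  ✓ satisfies all
  F F T  ✗ fails (x1 ∨ ¬x3 ∨ x2)
  F T F  ✗ fails (x3 ∨ ¬x2 ∨ x1)
  F T T  ✗ fails (¬x2 ∨ ¬x3 ∨ x1)
  T F F  ✗ fails (¬x1 ∨ x3 ∨ x2)
  T F T  ✗ fails (¬x1 ∨ ¬x3 ∨ x2)
  T T F  ✗ fails (¬x1 ∨ ¬x2)
  T T T  ✗ fails (¬x3 ∨ ¬x2 ∨ ¬x1)
1 of the 8 rows is a model.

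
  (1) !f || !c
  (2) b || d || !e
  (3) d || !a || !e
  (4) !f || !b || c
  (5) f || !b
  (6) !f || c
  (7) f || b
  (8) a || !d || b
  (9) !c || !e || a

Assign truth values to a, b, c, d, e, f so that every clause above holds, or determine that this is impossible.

Branch on f: set f = false.
(!b) alone gives b = false.
But (b) is also a unit clause — contradiction.
Backtrack on f: now try f = true.
(!c) alone gives c = false.
But (c) is also a unit clause — contradiction.
Both values of f lead to a conflict.

UNSATISFIABLE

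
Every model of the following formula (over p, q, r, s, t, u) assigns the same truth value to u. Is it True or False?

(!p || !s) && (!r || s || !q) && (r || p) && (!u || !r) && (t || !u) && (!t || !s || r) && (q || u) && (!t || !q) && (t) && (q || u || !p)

True

Suppose u = false.
The clause (q) is unit, so q = true.
The clause (!t) is unit, so t = false.
But (t) is also a unit clause — contradiction.
So every satisfying assignment has u = True.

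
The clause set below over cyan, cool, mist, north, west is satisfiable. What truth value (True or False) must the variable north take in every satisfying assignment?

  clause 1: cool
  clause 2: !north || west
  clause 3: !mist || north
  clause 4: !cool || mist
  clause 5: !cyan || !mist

Suppose north = false.
From the singleton clause (cool), cool = true.
From the singleton clause (!mist), mist = false.
But (mist) is also a unit clause — contradiction.
So every satisfying assignment has north = True.

True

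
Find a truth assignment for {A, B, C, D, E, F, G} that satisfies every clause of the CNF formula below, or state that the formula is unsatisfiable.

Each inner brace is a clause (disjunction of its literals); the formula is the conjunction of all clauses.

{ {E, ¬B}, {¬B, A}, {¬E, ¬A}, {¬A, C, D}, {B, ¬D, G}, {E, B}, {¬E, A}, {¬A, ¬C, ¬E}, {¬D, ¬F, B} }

UNSATISFIABLE

Case E = True:
From the singleton clause (¬A), A = False.
That conflicts with the unit clause (A).
So E must be the other value — set E = False.
From the singleton clause (¬B), B = False.
That conflicts with the unit clause (B).
Both values of E lead to a conflict.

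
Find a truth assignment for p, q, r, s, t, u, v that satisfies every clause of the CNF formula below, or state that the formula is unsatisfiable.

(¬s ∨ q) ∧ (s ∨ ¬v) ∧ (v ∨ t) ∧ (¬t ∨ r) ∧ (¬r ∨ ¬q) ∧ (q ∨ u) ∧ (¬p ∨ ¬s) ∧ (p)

(p) alone gives p = True.
(¬s) alone gives s = False.
(¬v) alone gives v = False.
(t) alone gives t = True.
(r) alone gives r = True.
(¬q) alone gives q = False.
(u) alone gives u = True.
This assignment satisfies each clause.

p ↦ True, q ↦ False, r ↦ True, s ↦ False, t ↦ True, u ↦ True, v ↦ False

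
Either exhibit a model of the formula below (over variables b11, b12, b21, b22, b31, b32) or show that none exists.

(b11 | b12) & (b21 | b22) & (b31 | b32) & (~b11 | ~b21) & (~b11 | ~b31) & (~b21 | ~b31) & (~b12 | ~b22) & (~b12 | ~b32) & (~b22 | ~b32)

UNSATISFIABLE

Try b11 = 1.
From the singleton clause (~b21), b21 = 0.
From the singleton clause (b22), b22 = 1.
From the singleton clause (~b31), b31 = 0.
From the singleton clause (b32), b32 = 1.
Now (~b32) is unsatisfied and unit — conflict.
That branch fails; take b11 = 0 instead.
From the singleton clause (b12), b12 = 1.
From the singleton clause (~b22), b22 = 0.
From the singleton clause (b21), b21 = 1.
From the singleton clause (~b31), b31 = 0.
From the singleton clause (b32), b32 = 1.
Now (~b32) is unsatisfied and unit — conflict.
Either choice for b11 ends in contradiction.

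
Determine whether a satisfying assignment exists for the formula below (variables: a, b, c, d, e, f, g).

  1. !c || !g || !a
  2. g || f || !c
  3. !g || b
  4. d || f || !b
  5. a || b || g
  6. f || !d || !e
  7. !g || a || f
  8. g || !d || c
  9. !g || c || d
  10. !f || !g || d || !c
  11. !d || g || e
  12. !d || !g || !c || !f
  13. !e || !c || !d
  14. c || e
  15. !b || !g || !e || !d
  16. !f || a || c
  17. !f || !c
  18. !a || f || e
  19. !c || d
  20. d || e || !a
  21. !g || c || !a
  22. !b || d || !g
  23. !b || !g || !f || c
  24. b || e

Yes

Try g = false.
Try f = true.
From the singleton clause (!c), c = false.
From the singleton clause (!d), d = false.
From the singleton clause (e), e = true.
From the singleton clause (a), a = true.
Every clause is now satisfied; b is unconstrained.
A satisfying assignment: a: true; b: false; c: false; d: false; e: true; f: true; g: false.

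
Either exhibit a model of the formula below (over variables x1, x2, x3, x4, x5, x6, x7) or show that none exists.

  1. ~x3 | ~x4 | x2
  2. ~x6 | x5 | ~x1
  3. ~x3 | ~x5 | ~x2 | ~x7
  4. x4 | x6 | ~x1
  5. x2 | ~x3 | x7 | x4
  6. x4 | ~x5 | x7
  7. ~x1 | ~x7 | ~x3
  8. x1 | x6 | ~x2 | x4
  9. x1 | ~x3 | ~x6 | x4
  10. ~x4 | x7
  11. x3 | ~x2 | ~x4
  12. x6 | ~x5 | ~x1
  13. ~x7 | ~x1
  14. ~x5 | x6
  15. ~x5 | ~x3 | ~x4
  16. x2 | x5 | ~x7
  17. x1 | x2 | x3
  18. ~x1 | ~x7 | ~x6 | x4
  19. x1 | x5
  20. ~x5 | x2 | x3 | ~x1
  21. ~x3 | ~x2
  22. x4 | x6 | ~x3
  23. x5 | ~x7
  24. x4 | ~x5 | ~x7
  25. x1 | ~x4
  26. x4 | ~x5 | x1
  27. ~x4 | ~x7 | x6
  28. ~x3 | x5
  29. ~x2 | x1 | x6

UNSATISFIABLE

Case x4 = 0:
Case x6 = 1:
Case x5 = 1:
The clause (x7) is unit, so x7 = 1.
Now (~x7) is unsatisfied and unit — conflict.
Backtrack on x5: now try x5 = 0.
The clause (~x1) is unit, so x1 = 0.
Now (x1) is unsatisfied and unit — conflict.
Either choice for x5 ends in contradiction.
Backtrack on x6: now try x6 = 0.
The clause (~x1) is unit, so x1 = 0.
The clause (~x2) is unit, so x2 = 0.
The clause (~x5) is unit, so x5 = 0.
Now (x5) is unsatisfied and unit — conflict.
Either choice for x6 ends in contradiction.
Backtrack on x4: now try x4 = 1.
The clause (x7) is unit, so x7 = 1.
The clause (~x1) is unit, so x1 = 0.
Now (x1) is unsatisfied and unit — conflict.
Either choice for x4 ends in contradiction.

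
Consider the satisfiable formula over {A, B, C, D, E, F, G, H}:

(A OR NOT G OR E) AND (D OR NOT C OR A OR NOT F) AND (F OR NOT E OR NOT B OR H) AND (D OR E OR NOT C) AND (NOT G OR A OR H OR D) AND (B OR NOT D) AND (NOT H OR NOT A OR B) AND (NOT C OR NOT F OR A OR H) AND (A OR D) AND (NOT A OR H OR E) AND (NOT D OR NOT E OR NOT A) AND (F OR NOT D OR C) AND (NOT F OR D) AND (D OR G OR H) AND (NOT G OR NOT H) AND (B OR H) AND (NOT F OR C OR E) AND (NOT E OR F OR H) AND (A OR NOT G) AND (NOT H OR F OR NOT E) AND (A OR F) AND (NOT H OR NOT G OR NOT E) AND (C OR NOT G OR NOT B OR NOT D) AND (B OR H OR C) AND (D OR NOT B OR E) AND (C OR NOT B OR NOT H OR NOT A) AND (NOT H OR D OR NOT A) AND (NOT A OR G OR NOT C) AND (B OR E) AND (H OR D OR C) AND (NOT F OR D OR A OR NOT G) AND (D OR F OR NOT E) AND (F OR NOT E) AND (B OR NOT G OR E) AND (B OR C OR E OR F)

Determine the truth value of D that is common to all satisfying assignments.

True

Suppose D = false.
From the singleton clause (A), A = true.
From the singleton clause (NOT F), F = false.
From the singleton clause (NOT H), H = false.
From the singleton clause (E), E = true.
Now (NOT E) is unsatisfied and unit — conflict.
So every satisfying assignment has D = True.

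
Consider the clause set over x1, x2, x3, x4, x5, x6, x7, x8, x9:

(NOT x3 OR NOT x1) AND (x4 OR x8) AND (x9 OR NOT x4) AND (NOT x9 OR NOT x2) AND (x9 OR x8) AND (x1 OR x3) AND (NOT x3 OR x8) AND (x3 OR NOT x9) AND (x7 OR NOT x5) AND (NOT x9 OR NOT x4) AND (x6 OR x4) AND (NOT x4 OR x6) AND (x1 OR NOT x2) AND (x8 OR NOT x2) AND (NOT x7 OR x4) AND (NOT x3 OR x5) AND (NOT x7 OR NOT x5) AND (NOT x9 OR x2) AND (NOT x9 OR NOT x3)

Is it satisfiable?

Satisfiable

Case x3 = false:
Unit clause (x1) forces x1 = true.
Unit clause (NOT x9) forces x9 = false.
Unit clause (NOT x4) forces x4 = false.
Unit clause (x8) forces x8 = true.
Unit clause (x6) forces x6 = true.
Unit clause (NOT x7) forces x7 = false.
Unit clause (NOT x5) forces x5 = false.
All clauses hold; x2 can take either value.
A satisfying assignment: x1 ↦ true, x2 ↦ true, x3 ↦ false, x4 ↦ false, x5 ↦ false, x6 ↦ true, x7 ↦ false, x8 ↦ true, x9 ↦ false.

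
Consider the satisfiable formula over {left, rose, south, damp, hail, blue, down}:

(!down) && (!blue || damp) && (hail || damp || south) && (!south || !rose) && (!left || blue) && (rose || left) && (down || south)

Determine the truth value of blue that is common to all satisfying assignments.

Suppose blue = false.
The clause (!down) is unit, so down = false.
The clause (!left) is unit, so left = false.
The clause (rose) is unit, so rose = true.
The clause (!south) is unit, so south = false.
But (south) is also a unit clause — contradiction.
So every satisfying assignment has blue = True.

True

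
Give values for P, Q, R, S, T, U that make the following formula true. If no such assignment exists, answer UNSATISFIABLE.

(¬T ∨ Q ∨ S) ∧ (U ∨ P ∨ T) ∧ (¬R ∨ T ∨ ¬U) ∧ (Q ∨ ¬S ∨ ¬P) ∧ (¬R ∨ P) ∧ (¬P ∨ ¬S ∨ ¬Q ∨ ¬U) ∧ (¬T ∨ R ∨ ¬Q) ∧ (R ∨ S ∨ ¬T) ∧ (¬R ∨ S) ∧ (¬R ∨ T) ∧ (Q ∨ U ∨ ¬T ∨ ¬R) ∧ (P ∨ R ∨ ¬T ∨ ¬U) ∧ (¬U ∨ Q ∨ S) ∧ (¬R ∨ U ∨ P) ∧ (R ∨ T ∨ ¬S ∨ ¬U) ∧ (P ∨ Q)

Suppose R = False.
Suppose T = False.
Suppose U = True.
Unit clause (¬S) forces S = False.
Unit clause (Q) forces Q = True.
Every clause is now satisfied; P is unconstrained.

P: False, Q: True, R: False, S: False, T: False, U: True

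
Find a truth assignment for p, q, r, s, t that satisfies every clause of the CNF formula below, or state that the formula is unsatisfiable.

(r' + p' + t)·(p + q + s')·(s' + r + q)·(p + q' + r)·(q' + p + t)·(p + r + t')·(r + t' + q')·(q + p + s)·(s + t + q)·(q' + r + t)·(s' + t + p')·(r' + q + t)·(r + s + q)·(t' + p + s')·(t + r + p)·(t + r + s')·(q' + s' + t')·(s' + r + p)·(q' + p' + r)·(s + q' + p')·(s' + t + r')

Case r = 1:
Case p = 1:
Unit clause (t) forces t = 1.
Case q = 0:
Every clause is now satisfied; s is unconstrained.

p=1, q=0, r=1, s=0, t=1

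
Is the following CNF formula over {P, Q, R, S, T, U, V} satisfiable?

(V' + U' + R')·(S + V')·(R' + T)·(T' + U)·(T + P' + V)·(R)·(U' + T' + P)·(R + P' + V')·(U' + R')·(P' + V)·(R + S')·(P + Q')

(R) alone gives R = 1.
(T) alone gives T = 1.
(U) alone gives U = 1.
That conflicts with the unit clause (U').
No assignment satisfies every clause.

Unsatisfiable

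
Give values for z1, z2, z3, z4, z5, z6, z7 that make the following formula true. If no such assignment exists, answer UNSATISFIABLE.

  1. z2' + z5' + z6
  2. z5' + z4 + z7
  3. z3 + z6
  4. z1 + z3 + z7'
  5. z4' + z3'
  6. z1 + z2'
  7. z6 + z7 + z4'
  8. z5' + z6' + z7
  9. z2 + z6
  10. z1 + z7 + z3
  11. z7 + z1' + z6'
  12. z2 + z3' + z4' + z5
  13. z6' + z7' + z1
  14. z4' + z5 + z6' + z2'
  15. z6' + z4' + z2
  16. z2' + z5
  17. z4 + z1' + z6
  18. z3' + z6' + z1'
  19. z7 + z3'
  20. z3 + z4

z1 ↦ 1; z2 ↦ 1; z3 ↦ 0; z4 ↦ 1; z5 ↦ 1; z6 ↦ 1; z7 ↦ 1

Case z3 = 0:
Unit clause (z6) forces z6 = 1.
Unit clause (z4) forces z4 = 1.
Unit clause (z2) forces z2 = 1.
Unit clause (z1) forces z1 = 1.
Unit clause (z7) forces z7 = 1.
Unit clause (z5) forces z5 = 1.
All clauses are satisfied.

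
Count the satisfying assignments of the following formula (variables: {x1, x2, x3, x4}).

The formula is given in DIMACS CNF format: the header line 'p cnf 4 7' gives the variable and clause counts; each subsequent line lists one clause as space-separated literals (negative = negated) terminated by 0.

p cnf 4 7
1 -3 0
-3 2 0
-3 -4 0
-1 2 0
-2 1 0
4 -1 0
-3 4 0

There are 2^4 = 16 truth assignments over (x1, x2, x3, x4).
Split on x3. With x3 = True, the clauses containing x3 are satisfied and ¬x3 drops from the rest; 0 of the 2^3 = 8 assignments to the other variables satisfy what remains.
With x3 = False, by the same count on the reduced clause set, 3 assignments work.
(One model: x1=F, x2=F, x3=F, x4=F.)
Total: 0 + 3 = 3.

3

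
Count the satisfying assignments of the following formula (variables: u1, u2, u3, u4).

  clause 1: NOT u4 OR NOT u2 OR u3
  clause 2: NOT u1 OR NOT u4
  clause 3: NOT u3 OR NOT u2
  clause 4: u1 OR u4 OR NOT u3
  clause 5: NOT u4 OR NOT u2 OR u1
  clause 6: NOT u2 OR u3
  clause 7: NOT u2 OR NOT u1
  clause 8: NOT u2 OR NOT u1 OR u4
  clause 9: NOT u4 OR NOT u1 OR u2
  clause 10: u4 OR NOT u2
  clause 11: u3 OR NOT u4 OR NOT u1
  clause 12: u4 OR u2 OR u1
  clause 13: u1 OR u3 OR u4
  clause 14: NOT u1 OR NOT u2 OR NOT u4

There are 2^4 = 16 truth assignments over (u1, u2, u3, u4).
Check each against the 14 clauses (columns in the order u1, u2, u3, u4):
  F F F F  ✗ fails (u4 OR u2 OR u1)
  F F F T  ✓ satisfies all
  F F T F  ✗ fails (u1 OR u4 OR NOT u3)
  F F T T  ✓ satisfies all
  F T F F  ✗ fails (NOT u2 OR u3)
  F T F T  ✗ fails (NOT u4 OR NOT u2 OR u3)
  F T T F  ✗ fails (NOT u3 OR NOT u2)
  F T T T  ✗ fails (NOT u3 OR NOT u2)
  T F F F  ✓ satisfies all
  T F F T  ✗ fails (NOT u1 OR NOT u4)
  T F T F  ✓ satisfies all
  T F T T  ✗ fails (NOT u1 OR NOT u4)
  T T F F  ✗ fails (NOT u2 OR u3)
  T T F T  ✗ fails (NOT u4 OR NOT u2 OR u3)
  T T T F  ✗ fails (NOT u3 OR NOT u2)
  T T T T  ✗ fails (NOT u1 OR NOT u4)
4 of the 16 rows are models.

4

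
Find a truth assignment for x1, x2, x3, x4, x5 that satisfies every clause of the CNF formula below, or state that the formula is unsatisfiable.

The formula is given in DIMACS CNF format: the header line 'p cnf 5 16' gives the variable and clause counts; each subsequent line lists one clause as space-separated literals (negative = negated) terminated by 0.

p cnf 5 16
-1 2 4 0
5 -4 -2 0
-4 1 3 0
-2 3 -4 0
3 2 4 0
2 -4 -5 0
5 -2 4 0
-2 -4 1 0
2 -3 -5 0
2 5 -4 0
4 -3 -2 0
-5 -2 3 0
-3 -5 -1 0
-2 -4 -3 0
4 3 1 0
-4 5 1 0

Suppose x1 = False.
Suppose x4 = False.
From the singleton clause (x3), x3 = True.
From the singleton clause (¬x2), x2 = False.
From the singleton clause (¬x5), x5 = False.
Every clause now holds.

x1: False, x2: False, x3: True, x4: False, x5: False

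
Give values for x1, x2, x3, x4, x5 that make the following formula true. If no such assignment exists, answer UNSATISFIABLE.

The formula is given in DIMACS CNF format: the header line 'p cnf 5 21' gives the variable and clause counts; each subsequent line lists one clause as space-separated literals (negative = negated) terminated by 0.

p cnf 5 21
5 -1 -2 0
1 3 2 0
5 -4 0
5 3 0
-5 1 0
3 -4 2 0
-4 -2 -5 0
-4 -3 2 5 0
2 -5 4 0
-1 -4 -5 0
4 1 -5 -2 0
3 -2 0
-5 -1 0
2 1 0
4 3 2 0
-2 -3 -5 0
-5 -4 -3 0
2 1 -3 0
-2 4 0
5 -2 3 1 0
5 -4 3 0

Suppose x5 = False.
(¬x4) alone gives x4 = False.
(x3) alone gives x3 = True.
(¬x2) alone gives x2 = False.
(x1) alone gives x1 = True.
All clauses are satisfied.

x1=True, x2=False, x3=True, x4=False, x5=False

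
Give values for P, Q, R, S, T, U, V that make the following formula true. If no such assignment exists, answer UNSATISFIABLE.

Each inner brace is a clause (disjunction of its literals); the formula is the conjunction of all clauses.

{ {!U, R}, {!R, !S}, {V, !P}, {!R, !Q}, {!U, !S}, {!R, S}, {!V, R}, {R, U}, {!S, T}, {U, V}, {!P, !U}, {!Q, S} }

Branch on U: set U = false.
(R) alone gives R = true.
(!S) alone gives S = false.
Now (S) is unsatisfied and unit — conflict.
That branch fails; take U = true instead.
(R) alone gives R = true.
(!S) alone gives S = false.
Now (S) is unsatisfied and unit — conflict.
Either choice for U ends in contradiction.

UNSATISFIABLE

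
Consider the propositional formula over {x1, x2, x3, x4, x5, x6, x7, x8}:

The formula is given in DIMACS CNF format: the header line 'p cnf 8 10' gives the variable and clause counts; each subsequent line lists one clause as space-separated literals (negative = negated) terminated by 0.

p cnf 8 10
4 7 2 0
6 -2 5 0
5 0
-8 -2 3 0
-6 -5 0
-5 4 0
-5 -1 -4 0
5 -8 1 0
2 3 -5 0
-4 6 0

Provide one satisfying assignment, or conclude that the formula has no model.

(x5) alone gives x5 = True.
(¬x6) alone gives x6 = False.
(x4) alone gives x4 = True.
But (¬x4) is also a unit clause — contradiction.

UNSATISFIABLE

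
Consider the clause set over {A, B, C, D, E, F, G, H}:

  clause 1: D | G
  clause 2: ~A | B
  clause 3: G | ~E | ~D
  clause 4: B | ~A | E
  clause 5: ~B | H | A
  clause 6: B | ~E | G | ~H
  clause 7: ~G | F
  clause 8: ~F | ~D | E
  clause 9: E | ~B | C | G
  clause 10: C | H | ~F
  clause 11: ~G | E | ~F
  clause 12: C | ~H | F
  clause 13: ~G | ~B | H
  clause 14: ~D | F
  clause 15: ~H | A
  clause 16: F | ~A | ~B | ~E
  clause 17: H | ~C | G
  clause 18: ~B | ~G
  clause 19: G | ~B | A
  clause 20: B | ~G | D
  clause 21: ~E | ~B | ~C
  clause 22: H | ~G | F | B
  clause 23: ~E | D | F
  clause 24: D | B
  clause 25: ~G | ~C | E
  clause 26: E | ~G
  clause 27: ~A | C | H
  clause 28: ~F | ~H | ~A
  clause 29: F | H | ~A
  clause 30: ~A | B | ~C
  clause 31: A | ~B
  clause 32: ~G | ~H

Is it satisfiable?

Branch on D: set D = 1.
(F) alone gives F = 1.
(E) alone gives E = 1.
(G) alone gives G = 1.
(~B) alone gives B = 0.
(~A) alone gives A = 0.
(~H) alone gives H = 0.
(C) alone gives C = 1.
All clauses are satisfied.
A satisfying assignment: A ↦ 0,  B ↦ 0,  C ↦ 1,  D ↦ 1,  E ↦ 1,  F ↦ 1,  G ↦ 1,  H ↦ 0.

Satisfiable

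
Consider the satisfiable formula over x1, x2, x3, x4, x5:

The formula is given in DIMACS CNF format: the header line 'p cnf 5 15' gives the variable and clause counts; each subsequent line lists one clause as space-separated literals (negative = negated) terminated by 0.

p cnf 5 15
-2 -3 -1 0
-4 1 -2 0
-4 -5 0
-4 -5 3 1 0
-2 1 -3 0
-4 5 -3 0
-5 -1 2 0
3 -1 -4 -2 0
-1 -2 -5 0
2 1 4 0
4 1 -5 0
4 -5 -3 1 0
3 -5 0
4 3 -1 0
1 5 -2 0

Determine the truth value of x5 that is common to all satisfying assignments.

Suppose x5 = True.
The clause (¬x4) is unit, so x4 = False.
The clause (x1) is unit, so x1 = True.
The clause (x2) is unit, so x2 = True.
But (¬x2) is also a unit clause — contradiction.
So every satisfying assignment has x5 = False.

False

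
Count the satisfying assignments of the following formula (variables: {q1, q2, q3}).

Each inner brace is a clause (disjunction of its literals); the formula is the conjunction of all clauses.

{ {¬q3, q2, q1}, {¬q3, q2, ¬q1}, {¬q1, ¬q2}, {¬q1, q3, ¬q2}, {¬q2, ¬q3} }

There are 2^3 = 8 truth assignments over (q1, q2, q3).
Check each against the 5 clauses (columns in the order q1, q2, q3):
  F F F  ✓ satisfies all
  F F T  ✗ fails (¬q3 ∨ q2 ∨ q1)
  F T F  ✓ satisfies all
  F T T  ✗ fails (¬q2 ∨ ¬q3)
  T F F  ✓ satisfies all
  T F T  ✗ fails (¬q3 ∨ q2 ∨ ¬q1)
  T T F  ✗ fails (¬q1 ∨ ¬q2)
  T T T  ✗ fails (¬q1 ∨ ¬q2)
3 of the 8 rows are models.

3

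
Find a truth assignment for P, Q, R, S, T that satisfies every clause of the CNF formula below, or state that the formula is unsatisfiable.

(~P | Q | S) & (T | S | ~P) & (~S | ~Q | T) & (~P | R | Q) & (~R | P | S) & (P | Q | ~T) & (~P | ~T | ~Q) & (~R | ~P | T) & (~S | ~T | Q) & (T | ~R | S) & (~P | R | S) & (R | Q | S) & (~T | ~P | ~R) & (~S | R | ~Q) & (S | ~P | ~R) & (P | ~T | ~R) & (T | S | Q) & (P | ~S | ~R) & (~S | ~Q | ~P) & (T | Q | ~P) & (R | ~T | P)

P ↦ 0; Q ↦ 1; R ↦ 0; S ↦ 0; T ↦ 0

Case P = 0:
Case R = 0:
From the singleton clause (~T), T = 0.
Case S = 0:
From the singleton clause (Q), Q = 1.
This assignment satisfies each clause.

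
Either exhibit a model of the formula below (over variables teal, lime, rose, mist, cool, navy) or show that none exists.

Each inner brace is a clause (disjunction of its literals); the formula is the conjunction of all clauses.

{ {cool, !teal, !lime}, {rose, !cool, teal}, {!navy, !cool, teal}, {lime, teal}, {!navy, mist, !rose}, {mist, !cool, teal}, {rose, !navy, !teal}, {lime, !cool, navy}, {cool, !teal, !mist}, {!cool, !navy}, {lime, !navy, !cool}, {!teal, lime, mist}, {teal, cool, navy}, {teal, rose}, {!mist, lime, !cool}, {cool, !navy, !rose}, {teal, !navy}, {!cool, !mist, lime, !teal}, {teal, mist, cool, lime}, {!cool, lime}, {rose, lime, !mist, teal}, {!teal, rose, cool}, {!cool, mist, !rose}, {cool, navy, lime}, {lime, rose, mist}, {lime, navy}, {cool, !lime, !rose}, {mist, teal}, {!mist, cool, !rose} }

teal=false, lime=true, rose=true, mist=true, cool=true, navy=false

Try lime = true.
Try cool = true.
The clause (!navy) is unit, so navy = false.
Try rose = true.
The clause (mist) is unit, so mist = true.
All clauses hold; teal can take either value.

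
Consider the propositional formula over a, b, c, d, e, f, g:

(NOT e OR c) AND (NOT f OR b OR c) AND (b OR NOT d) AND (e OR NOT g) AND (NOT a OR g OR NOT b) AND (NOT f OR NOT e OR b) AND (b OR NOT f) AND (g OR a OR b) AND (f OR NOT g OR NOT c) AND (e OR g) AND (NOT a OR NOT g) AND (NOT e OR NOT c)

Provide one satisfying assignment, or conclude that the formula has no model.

Branch on e: set e = false.
Unit clause (NOT g) forces g = false.
Now (g) is unsatisfied and unit — conflict.
Backtrack on e: now try e = true.
Unit clause (c) forces c = true.
Now (NOT c) is unsatisfied and unit — conflict.
Neither e = true nor e = false works.

UNSATISFIABLE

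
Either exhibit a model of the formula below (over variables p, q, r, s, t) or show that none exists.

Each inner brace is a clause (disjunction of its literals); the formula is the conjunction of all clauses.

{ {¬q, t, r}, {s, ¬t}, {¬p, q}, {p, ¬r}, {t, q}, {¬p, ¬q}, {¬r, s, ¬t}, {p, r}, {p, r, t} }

Branch on s: set s = True.
Branch on p: set p = False.
Unit clause (¬r) forces r = False.
Now (r) is unsatisfied and unit — conflict.
So p must be the other value — set p = True.
Unit clause (q) forces q = True.
Now (¬q) is unsatisfied and unit — conflict.
Either choice for p ends in contradiction.
So s must be the other value — set s = False.
Unit clause (¬t) forces t = False.
Unit clause (q) forces q = True.
Unit clause (r) forces r = True.
Unit clause (p) forces p = True.
Now (¬p) is unsatisfied and unit — conflict.
Either choice for s ends in contradiction.

UNSATISFIABLE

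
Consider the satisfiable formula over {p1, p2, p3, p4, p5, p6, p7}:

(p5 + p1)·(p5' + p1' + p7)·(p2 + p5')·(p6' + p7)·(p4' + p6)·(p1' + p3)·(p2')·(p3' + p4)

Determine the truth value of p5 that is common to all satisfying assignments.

Suppose p5 = 1.
The clause (p2) is unit, so p2 = 1.
But (p2') is also a unit clause — contradiction.
So every satisfying assignment has p5 = False.

False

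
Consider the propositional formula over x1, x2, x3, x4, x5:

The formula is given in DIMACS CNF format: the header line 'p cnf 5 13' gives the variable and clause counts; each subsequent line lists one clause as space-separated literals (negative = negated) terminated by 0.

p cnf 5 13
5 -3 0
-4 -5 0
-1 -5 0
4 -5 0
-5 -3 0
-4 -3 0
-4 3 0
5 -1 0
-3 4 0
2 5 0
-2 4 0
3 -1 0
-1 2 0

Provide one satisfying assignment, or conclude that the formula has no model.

UNSATISFIABLE

Suppose x5 = True.
The clause (¬x4) is unit, so x4 = False.
But (x4) is also a unit clause — contradiction.
Backtrack on x5: now try x5 = False.
The clause (¬x3) is unit, so x3 = False.
The clause (¬x4) is unit, so x4 = False.
The clause (¬x1) is unit, so x1 = False.
The clause (x2) is unit, so x2 = True.
But (¬x2) is also a unit clause — contradiction.
Both values of x5 lead to a conflict.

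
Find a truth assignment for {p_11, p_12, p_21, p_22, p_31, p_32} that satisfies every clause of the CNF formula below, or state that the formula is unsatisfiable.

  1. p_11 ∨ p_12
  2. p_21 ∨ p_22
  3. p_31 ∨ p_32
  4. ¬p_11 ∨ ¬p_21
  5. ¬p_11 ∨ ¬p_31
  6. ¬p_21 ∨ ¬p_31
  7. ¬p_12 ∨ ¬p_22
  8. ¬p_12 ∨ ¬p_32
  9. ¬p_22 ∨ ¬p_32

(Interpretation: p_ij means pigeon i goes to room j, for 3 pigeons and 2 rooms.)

UNSATISFIABLE

Case p_11 = True:
Unit clause (¬p_21) forces p_21 = False.
Unit clause (p_22) forces p_22 = True.
Unit clause (¬p_31) forces p_31 = False.
Unit clause (p_32) forces p_32 = True.
Now (¬p_32) is unsatisfied and unit — conflict.
Undo p_11 and try p_11 = False.
Unit clause (p_12) forces p_12 = True.
Unit clause (¬p_22) forces p_22 = False.
Unit clause (p_21) forces p_21 = True.
Unit clause (¬p_31) forces p_31 = False.
Unit clause (p_32) forces p_32 = True.
Now (¬p_32) is unsatisfied and unit — conflict.
Both values of p_11 lead to a conflict.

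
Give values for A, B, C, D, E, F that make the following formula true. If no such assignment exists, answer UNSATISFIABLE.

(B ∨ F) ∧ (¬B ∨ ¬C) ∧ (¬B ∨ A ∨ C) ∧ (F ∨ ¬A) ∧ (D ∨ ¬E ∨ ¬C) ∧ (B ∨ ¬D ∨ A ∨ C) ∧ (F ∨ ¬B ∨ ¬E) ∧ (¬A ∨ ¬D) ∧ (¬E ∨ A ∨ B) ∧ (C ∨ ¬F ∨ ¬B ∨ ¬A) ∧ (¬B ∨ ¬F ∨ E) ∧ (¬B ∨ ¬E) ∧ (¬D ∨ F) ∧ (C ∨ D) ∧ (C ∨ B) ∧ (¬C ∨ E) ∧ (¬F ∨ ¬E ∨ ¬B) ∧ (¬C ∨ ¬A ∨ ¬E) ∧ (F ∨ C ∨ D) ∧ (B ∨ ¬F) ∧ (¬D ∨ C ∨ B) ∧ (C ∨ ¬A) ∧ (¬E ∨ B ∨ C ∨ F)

UNSATISFIABLE

Branch on B: set B = True.
(¬C) alone gives C = False.
(A) alone gives A = True.
Now (¬A) is unsatisfied and unit — conflict.
Backtrack on B: now try B = False.
(F) alone gives F = True.
Now (¬F) is unsatisfied and unit — conflict.
Neither B = True nor B = False works.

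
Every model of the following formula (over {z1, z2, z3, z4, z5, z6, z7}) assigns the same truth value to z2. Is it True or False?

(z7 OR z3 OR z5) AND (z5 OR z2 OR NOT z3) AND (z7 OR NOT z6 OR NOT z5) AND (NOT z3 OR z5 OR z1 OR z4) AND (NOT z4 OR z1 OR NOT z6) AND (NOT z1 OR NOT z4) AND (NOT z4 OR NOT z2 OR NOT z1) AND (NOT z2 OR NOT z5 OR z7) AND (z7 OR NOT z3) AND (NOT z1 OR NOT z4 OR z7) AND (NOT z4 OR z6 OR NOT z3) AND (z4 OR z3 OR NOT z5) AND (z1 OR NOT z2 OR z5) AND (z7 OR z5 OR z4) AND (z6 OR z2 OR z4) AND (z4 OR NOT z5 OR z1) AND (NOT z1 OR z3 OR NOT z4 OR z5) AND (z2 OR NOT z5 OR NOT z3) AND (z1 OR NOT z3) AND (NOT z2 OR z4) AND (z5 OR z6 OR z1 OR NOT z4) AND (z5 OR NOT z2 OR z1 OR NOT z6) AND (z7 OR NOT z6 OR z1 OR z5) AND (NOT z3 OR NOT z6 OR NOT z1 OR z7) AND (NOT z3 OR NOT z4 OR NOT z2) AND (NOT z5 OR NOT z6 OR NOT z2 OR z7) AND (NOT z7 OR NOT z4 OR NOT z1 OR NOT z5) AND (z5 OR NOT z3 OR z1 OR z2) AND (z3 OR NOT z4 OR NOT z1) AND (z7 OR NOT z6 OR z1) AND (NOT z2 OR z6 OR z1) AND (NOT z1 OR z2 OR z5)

Suppose z2 = true.
From the singleton clause (z4), z4 = true.
From the singleton clause (NOT z1), z1 = false.
From the singleton clause (NOT z6), z6 = false.
That conflicts with the unit clause (z6).
So every satisfying assignment has z2 = False.

False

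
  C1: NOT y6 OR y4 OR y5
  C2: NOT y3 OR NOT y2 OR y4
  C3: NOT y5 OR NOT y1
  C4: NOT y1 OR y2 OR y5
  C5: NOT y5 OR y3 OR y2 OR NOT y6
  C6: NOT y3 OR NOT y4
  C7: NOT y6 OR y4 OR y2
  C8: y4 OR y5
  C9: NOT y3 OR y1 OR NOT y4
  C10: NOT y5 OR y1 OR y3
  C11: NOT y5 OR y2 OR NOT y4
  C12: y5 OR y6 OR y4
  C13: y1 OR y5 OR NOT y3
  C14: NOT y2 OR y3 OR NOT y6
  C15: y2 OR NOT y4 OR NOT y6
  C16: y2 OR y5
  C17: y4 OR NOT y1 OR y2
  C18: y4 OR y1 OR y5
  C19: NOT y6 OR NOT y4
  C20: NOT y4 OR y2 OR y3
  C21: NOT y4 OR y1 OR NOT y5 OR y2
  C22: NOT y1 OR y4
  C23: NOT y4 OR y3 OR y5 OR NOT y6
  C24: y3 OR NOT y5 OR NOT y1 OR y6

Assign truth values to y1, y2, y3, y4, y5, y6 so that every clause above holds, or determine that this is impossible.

Suppose y5 = false.
From the singleton clause (y4), y4 = true.
From the singleton clause (NOT y3), y3 = false.
From the singleton clause (y2), y2 = true.
From the singleton clause (NOT y6), y6 = false.
All clauses hold; y1 can take either value.

y1=true, y2=true, y3=false, y4=true, y5=false, y6=false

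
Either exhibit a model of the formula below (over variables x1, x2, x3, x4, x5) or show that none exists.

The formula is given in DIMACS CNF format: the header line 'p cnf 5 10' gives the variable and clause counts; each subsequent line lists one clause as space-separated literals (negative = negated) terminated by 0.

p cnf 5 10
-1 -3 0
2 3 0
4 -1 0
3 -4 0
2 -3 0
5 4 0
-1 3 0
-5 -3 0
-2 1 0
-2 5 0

UNSATISFIABLE

Branch on x1: set x1 = False.
Unit clause (¬x2) forces x2 = False.
Unit clause (x3) forces x3 = True.
Now (¬x3) is unsatisfied and unit — conflict.
So x1 must be the other value — set x1 = True.
Unit clause (¬x3) forces x3 = False.
Now (x3) is unsatisfied and unit — conflict.
Neither x1 = True nor x1 = False works.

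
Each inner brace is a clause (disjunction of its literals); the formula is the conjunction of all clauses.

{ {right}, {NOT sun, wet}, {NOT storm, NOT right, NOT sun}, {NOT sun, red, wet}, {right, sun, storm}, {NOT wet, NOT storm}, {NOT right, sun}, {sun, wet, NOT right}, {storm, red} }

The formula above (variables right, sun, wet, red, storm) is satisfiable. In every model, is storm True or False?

Suppose storm = true.
The clause (right) is unit, so right = true.
The clause (NOT sun) is unit, so sun = false.
But (sun) is also a unit clause — contradiction.
So every satisfying assignment has storm = False.

False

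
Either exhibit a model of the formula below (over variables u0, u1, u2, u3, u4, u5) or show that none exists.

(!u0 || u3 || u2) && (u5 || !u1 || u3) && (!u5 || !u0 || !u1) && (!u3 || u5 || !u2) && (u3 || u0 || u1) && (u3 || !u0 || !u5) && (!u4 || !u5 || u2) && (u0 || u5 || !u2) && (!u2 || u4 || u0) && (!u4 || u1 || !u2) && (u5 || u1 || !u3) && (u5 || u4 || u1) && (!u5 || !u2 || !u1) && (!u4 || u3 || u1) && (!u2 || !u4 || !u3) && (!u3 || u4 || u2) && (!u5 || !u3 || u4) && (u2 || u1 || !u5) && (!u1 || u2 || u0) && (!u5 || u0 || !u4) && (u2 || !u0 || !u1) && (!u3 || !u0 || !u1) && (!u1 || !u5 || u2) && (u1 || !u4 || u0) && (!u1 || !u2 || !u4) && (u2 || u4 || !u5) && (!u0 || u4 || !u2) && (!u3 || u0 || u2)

Branch on u0: set u0 = false.
Branch on u3: set u3 = true.
Unit clause (u2) forces u2 = true.
Unit clause (u5) forces u5 = true.
Unit clause (u4) forces u4 = true.
But (!u4) is also a unit clause — contradiction.
So u3 must be the other value — set u3 = false.
Unit clause (u1) forces u1 = true.
Unit clause (u5) forces u5 = true.
Unit clause (!u2) forces u2 = false.
But (u2) is also a unit clause — contradiction.
Either choice for u3 ends in contradiction.
So u0 must be the other value — set u0 = true.
Branch on u3: set u3 = true.
Unit clause (!u1) forces u1 = false.
Unit clause (u5) forces u5 = true.
Unit clause (u4) forces u4 = true.
Unit clause (u2) forces u2 = true.
But (!u2) is also a unit clause — contradiction.
So u3 must be the other value — set u3 = false.
Unit clause (u2) forces u2 = true.
Unit clause (!u5) forces u5 = false.
Unit clause (!u1) forces u1 = false.
Unit clause (!u4) forces u4 = false.
But (u4) is also a unit clause — contradiction.
Either choice for u3 ends in contradiction.
Either choice for u0 ends in contradiction.

UNSATISFIABLE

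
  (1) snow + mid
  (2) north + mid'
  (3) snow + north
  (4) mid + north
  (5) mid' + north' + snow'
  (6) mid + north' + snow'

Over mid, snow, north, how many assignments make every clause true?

There are 2^3 = 8 truth assignments over (mid, snow, north).
Check each against the 6 clauses (columns in the order mid, snow, north):
  F F F  ✗ fails (snow + mid)
  F F T  ✗ fails (snow + mid)
  F T F  ✗ fails (mid + north)
  F T T  ✗ fails (mid + north' + snow')
  T F F  ✗ fails (north + mid')
  T F T  ✓ satisfies all
  T T F  ✗ fails (north + mid')
  T T T  ✗ fails (mid' + north' + snow')
1 of the 8 rows is a model.

1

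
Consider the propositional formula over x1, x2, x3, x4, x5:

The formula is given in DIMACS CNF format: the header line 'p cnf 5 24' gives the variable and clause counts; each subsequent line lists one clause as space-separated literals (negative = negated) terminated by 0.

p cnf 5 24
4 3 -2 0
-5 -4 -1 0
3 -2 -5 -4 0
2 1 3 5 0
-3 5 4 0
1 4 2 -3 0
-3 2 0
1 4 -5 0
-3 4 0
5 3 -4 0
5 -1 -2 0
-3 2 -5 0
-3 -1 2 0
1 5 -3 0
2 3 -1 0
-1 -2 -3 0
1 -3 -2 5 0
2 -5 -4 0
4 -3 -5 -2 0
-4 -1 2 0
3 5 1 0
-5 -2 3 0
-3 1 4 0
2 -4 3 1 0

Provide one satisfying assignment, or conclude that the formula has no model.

x1=False,  x2=True,  x3=True,  x4=True,  x5=True

Suppose x3 = True.
Unit clause (x2) forces x2 = True.
Unit clause (x4) forces x4 = True.
Unit clause (¬x1) forces x1 = False.
Unit clause (x5) forces x5 = True.
All clauses are satisfied.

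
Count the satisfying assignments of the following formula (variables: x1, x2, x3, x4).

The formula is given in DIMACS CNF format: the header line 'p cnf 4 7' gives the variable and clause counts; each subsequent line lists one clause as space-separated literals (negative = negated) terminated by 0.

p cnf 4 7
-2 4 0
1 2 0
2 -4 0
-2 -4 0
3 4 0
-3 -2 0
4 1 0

There are 2^4 = 16 truth assignments over (x1, x2, x3, x4).
Split on x1. With x1 = True, the clauses containing x1 are satisfied and ¬x1 drops from the rest; 1 of the 2^3 = 8 assignments to the other variables satisfy what remains.
With x1 = False, by the same count on the reduced clause set, 0 assignments work.
(One model: x1=T, x2=F, x3=T, x4=F.)
Total: 1 + 0 = 1.

1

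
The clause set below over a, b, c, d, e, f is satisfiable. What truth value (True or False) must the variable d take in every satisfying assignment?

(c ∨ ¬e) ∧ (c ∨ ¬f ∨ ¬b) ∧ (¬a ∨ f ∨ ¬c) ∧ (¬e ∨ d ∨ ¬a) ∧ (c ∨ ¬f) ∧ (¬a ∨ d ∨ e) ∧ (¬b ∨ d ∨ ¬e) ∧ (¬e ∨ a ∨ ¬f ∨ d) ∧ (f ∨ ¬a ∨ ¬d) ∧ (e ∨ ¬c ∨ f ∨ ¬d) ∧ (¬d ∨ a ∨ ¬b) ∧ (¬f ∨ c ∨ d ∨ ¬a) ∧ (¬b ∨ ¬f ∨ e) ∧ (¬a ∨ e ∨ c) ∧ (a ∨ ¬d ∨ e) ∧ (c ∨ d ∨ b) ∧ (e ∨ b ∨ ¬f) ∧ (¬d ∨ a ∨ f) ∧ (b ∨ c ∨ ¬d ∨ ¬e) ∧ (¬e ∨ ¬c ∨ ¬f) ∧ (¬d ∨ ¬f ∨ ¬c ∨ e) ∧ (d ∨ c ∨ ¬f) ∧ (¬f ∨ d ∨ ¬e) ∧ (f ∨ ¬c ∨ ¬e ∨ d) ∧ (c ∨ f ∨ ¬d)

Suppose d = True.
Case c = True:
Case a = False:
From the singleton clause (¬b), b = False.
From the singleton clause (e), e = True.
From the singleton clause (f), f = True.
That conflicts with the unit clause (¬f).
That branch fails; take a = True instead.
From the singleton clause (f), f = True.
From the singleton clause (¬e), e = False.
That conflicts with the unit clause (e).
Either choice for a ends in contradiction.
That branch fails; take c = False instead.
From the singleton clause (¬e), e = False.
From the singleton clause (¬f), f = False.
That conflicts with the unit clause (f).
Either choice for c ends in contradiction.
So every satisfying assignment has d = False.

False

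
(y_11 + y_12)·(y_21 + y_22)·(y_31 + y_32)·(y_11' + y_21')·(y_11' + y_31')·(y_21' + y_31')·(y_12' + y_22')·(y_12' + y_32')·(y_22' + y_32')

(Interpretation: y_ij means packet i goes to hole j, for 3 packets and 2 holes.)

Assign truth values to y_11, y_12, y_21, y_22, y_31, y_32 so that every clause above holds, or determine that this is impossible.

Case y_11 = 1:
From the singleton clause (y_21'), y_21 = 0.
From the singleton clause (y_22), y_22 = 1.
From the singleton clause (y_31'), y_31 = 0.
From the singleton clause (y_32), y_32 = 1.
But (y_32') is also a unit clause — contradiction.
So y_11 must be the other value — set y_11 = 0.
From the singleton clause (y_12), y_12 = 1.
From the singleton clause (y_22'), y_22 = 0.
From the singleton clause (y_21), y_21 = 1.
From the singleton clause (y_31'), y_31 = 0.
From the singleton clause (y_32), y_32 = 1.
But (y_32') is also a unit clause — contradiction.
Neither y_11 = 1 nor y_11 = 0 works.

UNSATISFIABLE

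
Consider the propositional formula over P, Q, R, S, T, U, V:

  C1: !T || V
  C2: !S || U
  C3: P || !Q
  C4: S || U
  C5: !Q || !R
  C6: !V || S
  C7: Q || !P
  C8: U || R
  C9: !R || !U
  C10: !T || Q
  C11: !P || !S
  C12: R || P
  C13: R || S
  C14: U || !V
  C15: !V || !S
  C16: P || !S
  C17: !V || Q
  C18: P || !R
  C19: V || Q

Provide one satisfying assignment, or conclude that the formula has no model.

UNSATISFIABLE

Case T = false:
Case S = false:
The clause (U) is unit, so U = true.
The clause (!V) is unit, so V = false.
The clause (!R) is unit, so R = false.
That conflicts with the unit clause (R).
So S must be the other value — set S = true.
The clause (U) is unit, so U = true.
The clause (!R) is unit, so R = false.
The clause (!P) is unit, so P = false.
That conflicts with the unit clause (P).
Both values of S lead to a conflict.
So T must be the other value — set T = true.
The clause (V) is unit, so V = true.
The clause (S) is unit, so S = true.
That conflicts with the unit clause (!S).
Both values of T lead to a conflict.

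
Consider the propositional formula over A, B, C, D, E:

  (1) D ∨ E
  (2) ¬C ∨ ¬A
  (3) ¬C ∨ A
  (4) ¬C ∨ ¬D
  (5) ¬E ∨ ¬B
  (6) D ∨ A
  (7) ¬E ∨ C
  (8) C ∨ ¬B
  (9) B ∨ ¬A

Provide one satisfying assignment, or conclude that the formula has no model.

Suppose D = True.
(¬C) alone gives C = False.
(¬E) alone gives E = False.
(¬B) alone gives B = False.
(¬A) alone gives A = False.
This assignment satisfies each clause.

A: False, B: False, C: False, D: True, E: False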